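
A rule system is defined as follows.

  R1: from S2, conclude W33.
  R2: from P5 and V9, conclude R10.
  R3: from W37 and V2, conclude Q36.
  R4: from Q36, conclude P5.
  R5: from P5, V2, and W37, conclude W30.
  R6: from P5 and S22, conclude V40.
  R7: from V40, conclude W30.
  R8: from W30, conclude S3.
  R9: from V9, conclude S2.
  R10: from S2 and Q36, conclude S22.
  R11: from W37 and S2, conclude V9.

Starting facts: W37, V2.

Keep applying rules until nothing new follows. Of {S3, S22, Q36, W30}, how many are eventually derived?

3

W37 and V2 hold, so Q36 follows (R3).
From Q36, R4 gives P5.
P5, V2, and W37 hold, so W30 follows (R5).
W30 holds, so S3 follows (R8).
S3: reached.
S22 would need S2 and Q36 (R10), but S2 is never established.
Q36: reached.
W30: reached.
Reached: S3, Q36, and W30 — 3 of the 4.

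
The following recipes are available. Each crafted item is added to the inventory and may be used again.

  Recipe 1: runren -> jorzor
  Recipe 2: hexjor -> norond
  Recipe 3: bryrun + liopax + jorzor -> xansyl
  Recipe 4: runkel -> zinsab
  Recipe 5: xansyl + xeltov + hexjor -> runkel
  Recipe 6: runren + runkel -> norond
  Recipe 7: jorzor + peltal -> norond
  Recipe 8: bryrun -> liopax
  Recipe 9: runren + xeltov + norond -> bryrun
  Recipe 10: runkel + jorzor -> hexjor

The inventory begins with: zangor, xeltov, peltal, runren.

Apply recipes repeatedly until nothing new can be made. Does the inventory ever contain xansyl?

Yes

Using Recipe 1, runren makes jorzor.
jorzor + peltal -> norond (Recipe 7).
runren + xeltov + norond -> bryrun (Recipe 9).
bryrun -> liopax (Recipe 8).
Using Recipe 3, bryrun, liopax, and jorzor make xansyl.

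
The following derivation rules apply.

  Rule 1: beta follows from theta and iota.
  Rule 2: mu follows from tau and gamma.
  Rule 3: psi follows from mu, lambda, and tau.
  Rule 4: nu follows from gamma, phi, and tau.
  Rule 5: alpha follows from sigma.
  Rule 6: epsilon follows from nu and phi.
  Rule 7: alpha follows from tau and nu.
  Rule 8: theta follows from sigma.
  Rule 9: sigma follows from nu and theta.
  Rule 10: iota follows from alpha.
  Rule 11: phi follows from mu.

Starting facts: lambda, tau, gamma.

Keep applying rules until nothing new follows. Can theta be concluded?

No

theta would need sigma (Rule 8), but sigma is never established.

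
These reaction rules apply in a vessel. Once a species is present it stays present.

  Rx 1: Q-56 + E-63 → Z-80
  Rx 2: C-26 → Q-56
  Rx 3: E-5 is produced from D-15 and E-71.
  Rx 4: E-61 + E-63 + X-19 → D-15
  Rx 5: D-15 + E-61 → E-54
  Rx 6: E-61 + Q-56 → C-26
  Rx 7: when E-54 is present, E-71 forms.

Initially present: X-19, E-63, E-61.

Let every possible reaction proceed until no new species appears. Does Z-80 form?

Z-80 would need Q-56 and E-63 (Rx 1), but Q-56 never forms.

No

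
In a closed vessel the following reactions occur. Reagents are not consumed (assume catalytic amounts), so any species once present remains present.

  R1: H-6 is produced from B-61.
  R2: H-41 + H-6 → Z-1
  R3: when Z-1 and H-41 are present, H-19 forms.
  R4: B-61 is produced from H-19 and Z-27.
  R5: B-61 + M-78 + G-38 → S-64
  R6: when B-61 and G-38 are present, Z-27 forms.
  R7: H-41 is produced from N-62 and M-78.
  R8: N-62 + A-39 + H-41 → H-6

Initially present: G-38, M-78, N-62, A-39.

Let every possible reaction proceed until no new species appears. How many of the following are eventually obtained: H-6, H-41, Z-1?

N-62 and M-78 present → H-41 forms (R7).
N-62, A-39, and H-41 present → H-6 forms (R8).
H-41 and H-6 present → Z-1 forms (R2).
H-6: reached.
H-41: reached.
Z-1: reached.
All 3 are reached.

3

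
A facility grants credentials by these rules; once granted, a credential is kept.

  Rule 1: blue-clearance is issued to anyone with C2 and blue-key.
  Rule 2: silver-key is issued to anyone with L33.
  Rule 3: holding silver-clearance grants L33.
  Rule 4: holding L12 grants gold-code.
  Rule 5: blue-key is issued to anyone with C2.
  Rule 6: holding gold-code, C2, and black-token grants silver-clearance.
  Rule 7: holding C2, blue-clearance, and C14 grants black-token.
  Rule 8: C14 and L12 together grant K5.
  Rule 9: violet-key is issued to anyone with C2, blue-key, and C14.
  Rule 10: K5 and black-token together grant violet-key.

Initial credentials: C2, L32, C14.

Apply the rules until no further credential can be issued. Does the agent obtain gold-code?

gold-code would need L12 (Rule 4), but L12 is never granted.

No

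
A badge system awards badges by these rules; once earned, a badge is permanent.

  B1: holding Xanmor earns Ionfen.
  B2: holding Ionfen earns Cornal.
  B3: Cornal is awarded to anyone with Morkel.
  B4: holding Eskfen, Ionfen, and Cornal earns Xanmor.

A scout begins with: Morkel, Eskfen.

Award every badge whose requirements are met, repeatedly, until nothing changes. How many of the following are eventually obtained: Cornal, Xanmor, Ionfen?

1

With Morkel, Cornal is earned (B3).
Cornal: reached.
Xanmor would need Eskfen, Ionfen, and Cornal (B4), but Ionfen is never earned.
Ionfen would need Xanmor (B1), but Xanmor is never earned.
Reached: Cornal — 1 of the 3.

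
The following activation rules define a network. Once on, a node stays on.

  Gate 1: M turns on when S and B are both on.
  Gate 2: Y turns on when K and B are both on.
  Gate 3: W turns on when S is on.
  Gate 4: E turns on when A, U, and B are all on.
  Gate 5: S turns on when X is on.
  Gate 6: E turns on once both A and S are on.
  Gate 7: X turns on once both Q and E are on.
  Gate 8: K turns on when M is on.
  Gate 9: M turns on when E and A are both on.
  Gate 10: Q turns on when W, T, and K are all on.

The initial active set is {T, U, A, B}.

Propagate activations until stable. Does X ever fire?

No

X would need Q and E (Gate 7), but Q never turns on.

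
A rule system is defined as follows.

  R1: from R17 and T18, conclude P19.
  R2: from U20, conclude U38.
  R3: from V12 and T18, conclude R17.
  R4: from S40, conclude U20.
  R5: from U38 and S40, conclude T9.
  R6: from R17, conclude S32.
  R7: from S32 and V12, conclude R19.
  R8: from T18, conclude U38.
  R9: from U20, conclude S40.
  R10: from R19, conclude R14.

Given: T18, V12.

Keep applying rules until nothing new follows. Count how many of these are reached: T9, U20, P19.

From V12 and T18, R3 gives R17.
R17 and T18 hold, so P19 follows (R1).
T9 would need U38 and S40 (R5), but S40 is never established.
U20 would need S40 (R4), but S40 is never established.
P19: reached.
Reached: P19 — 1 of the 3.

1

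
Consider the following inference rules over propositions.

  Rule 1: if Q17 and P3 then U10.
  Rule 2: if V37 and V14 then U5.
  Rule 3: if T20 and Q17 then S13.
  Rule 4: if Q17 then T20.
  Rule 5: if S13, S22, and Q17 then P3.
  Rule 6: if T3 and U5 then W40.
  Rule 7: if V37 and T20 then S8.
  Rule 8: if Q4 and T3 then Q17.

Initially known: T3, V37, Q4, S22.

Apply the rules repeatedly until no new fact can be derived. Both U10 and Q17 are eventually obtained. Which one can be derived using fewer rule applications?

Q17: From Q4 and T3, Rule 8 gives Q17. [1 rule application]
U10: From Q4 and T3, Rule 8 gives Q17. From Q17, Rule 4 gives T20. From T20 and Q17, Rule 3 gives S13. From S13, S22, and Q17, Rule 5 gives P3. Q17 and P3 hold, so U10 follows (Rule 1). [5 rule applications]
Q17 needs fewer.

Q17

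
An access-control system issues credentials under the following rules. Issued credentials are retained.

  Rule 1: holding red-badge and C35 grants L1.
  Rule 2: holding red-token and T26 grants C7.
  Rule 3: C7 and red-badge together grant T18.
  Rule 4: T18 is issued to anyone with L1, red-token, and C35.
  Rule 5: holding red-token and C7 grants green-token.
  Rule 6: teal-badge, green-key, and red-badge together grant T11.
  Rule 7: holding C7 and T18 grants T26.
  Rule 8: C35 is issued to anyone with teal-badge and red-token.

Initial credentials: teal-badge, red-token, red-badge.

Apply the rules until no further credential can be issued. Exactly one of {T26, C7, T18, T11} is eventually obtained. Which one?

T18

Holding teal-badge and red-token grants C35 (Rule 8).
Holding red-badge and C35 grants L1 (Rule 1).
Holding L1, red-token, and C35 grants T18 (Rule 4).
T26 would need C7 and T18 (Rule 7), but C7 is never granted. C7 would need red-token and T26 (Rule 2), but T26 is never granted. T11 would need teal-badge, green-key, and red-badge (Rule 6), but green-key is never granted.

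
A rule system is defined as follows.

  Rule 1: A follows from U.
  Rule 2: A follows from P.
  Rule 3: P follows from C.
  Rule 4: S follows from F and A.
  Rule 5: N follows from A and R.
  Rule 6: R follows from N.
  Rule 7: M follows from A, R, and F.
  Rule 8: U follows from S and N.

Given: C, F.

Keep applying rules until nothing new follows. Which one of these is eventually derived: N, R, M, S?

S

C holds, so P follows (Rule 3).
From P, Rule 2 gives A.
From F and A, Rule 4 gives S.
R would need N (Rule 6), but N is never established. N would need A and R (Rule 5), but R is never established. M would need A, R, and F (Rule 7), but R is never established.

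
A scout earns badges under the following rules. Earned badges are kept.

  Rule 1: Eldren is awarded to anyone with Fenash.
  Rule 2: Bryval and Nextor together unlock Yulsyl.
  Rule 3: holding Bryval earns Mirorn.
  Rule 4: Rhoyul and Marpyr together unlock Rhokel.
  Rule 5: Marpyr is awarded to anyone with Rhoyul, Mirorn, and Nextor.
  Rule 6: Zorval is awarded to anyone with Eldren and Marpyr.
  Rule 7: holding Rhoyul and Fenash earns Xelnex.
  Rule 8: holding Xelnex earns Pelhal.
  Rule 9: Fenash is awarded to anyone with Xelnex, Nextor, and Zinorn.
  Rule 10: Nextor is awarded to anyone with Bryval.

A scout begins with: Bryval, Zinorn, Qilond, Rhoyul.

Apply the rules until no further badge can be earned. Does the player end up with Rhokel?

Yes

With Bryval, Nextor is earned (Rule 10).
With Bryval, Mirorn is earned (Rule 3).
With Rhoyul, Mirorn, and Nextor, Marpyr is earned (Rule 5).
With Rhoyul and Marpyr, Rhokel is earned (Rule 4).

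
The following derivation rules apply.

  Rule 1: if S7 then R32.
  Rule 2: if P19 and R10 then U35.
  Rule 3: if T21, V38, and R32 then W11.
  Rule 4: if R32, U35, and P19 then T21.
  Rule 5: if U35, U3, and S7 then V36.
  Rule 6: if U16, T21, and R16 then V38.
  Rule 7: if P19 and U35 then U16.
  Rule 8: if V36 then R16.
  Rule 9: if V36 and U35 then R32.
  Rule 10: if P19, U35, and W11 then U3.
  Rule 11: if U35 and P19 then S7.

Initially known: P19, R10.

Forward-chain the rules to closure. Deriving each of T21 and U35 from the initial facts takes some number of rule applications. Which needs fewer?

U35

U35: P19 and R10 hold, so U35 follows (Rule 2). [1 rule application]
T21: P19 and R10 hold, so U35 follows (Rule 2). From U35 and P19, Rule 11 gives S7. From S7, Rule 1 gives R32. From R32, U35, and P19, Rule 4 gives T21. [4 rule applications]
U35 needs fewer.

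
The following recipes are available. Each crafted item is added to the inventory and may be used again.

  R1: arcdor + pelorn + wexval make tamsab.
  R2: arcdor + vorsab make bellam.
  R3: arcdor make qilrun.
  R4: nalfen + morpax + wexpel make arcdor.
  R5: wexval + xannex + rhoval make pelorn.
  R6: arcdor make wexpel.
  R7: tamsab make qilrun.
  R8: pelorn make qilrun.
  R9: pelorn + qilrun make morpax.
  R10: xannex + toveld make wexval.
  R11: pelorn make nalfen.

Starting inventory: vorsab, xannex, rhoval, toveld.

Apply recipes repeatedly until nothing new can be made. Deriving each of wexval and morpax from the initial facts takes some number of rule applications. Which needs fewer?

wexval

wexval: Using R10, xannex and toveld make wexval. [1 rule application]
morpax: Using R10, xannex and toveld make wexval. wexval + xannex + rhoval → pelorn (R5). Using R8, pelorn makes qilrun. pelorn + qilrun → morpax (R9). [4 rule applications]
wexval needs fewer.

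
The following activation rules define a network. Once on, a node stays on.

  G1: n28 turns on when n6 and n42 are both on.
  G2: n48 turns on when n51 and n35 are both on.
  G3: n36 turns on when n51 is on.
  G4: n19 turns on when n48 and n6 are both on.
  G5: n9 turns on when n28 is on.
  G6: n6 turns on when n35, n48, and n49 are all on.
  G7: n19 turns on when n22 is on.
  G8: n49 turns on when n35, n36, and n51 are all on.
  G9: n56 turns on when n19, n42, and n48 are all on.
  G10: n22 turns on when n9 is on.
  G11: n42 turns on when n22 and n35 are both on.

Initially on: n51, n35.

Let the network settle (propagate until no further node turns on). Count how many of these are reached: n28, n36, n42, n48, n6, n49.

4

G3: n51 on → n36 on.
G2: n51 and n35 on → n48 on.
G8: n35, n36, and n51 on → n49 on.
G6: n35, n48, and n49 on → n6 on.
n28 would need n6 and n42 (G1), but n42 never turns on.
n36: reached.
n42 would need n22 and n35 (G11), but n22 never turns on.
n48: reached.
n6: reached.
n49: reached.
Reached: n36, n48, n6, and n49 — 4 of the 6.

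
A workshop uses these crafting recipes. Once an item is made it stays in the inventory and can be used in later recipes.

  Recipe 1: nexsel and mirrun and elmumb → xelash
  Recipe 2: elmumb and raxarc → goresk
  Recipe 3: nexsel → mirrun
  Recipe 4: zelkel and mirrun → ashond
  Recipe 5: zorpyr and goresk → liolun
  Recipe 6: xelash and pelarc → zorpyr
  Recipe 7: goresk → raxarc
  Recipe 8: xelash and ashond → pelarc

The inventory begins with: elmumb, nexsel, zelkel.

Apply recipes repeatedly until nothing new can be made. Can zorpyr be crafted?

Yes

nexsel → mirrun (Recipe 3).
Using Recipe 4, zelkel and mirrun make ashond.
nexsel and mirrun and elmumb → xelash (Recipe 1).
Using Recipe 8, xelash and ashond make pelarc.
xelash and pelarc → zorpyr (Recipe 6).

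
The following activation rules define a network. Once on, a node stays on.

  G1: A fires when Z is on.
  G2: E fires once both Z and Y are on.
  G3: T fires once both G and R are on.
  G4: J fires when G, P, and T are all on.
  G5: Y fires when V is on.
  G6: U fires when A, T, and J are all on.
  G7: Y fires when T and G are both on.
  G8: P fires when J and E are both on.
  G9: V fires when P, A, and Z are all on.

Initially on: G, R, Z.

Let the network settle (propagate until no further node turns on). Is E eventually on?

Yes

G3: G and R on → T on.
T and G are on, so Y fires (G7).
Z and Y are on, so E fires (G2).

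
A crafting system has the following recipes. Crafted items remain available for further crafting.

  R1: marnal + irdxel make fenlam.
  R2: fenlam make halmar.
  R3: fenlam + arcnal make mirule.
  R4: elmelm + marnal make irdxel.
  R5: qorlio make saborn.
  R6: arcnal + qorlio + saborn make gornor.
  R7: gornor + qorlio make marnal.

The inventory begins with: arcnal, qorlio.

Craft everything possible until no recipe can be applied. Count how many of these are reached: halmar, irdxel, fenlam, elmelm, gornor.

1

Using R5, qorlio makes saborn.
Using R6, arcnal, qorlio, and saborn make gornor.
halmar would need fenlam (R2), but fenlam is never obtained.
irdxel would need elmelm and marnal (R4), but elmelm is never obtained.
fenlam would need marnal and irdxel (R1), but irdxel is never obtained.
No rule produces elmelm, and it is not given.
gornor: reached.
Reached: gornor — 1 of the 5.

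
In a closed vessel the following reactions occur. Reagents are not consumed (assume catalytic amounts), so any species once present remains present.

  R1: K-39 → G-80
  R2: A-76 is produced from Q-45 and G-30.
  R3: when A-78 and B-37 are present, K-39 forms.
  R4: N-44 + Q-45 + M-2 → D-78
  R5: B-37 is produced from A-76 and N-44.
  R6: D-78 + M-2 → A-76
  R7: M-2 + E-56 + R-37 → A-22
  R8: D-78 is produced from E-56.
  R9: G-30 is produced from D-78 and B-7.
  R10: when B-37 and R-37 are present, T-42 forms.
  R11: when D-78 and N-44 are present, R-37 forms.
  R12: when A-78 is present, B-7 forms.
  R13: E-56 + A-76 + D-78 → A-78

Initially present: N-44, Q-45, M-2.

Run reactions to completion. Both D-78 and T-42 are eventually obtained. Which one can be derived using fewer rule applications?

D-78

D-78: N-44, Q-45, and M-2 present → D-78 forms (R4). [1 rule application]
T-42: N-44, Q-45, and M-2 present → D-78 forms (R4). D-78 and N-44 present → R-37 forms (R11). D-78 and M-2 present → A-76 forms (R6). A-76 and N-44 present → B-37 forms (R5). B-37 and R-37 present → T-42 forms (R10). [5 rule applications]
D-78 needs fewer.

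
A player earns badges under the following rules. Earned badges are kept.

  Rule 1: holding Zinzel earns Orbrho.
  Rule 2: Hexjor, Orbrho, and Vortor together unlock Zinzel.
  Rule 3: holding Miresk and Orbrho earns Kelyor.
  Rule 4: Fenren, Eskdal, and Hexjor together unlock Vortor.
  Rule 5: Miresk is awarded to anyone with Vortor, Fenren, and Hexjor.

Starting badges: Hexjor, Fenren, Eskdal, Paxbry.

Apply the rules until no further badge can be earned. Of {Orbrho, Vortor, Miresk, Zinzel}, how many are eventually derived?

2

With Fenren, Eskdal, and Hexjor, Vortor is earned (Rule 4).
With Vortor, Fenren, and Hexjor, Miresk is earned (Rule 5).
Orbrho would need Zinzel (Rule 1), but Zinzel is never earned.
Vortor: reached.
Miresk: reached.
Zinzel would need Hexjor, Orbrho, and Vortor (Rule 2), but Orbrho is never earned.
Reached: Vortor and Miresk — 2 of the 4.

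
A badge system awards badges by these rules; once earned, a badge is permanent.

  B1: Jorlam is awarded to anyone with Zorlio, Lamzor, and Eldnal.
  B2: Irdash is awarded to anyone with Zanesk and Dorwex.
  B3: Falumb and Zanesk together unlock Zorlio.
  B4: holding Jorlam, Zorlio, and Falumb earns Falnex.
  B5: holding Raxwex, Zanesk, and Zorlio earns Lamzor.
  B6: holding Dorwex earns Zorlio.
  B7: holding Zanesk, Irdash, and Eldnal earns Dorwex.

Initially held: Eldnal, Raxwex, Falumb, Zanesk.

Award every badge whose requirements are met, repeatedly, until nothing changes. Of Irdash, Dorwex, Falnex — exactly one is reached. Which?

With Falumb and Zanesk, Zorlio is earned (B3).
With Raxwex, Zanesk, and Zorlio, Lamzor is earned (B5).
With Zorlio, Lamzor, and Eldnal, Jorlam is earned (B1).
With Jorlam, Zorlio, and Falumb, Falnex is earned (B4).
Irdash would need Zanesk and Dorwex (B2), but Dorwex is never earned. Dorwex would need Zanesk, Irdash, and Eldnal (B7), but Irdash is never earned.

Falnex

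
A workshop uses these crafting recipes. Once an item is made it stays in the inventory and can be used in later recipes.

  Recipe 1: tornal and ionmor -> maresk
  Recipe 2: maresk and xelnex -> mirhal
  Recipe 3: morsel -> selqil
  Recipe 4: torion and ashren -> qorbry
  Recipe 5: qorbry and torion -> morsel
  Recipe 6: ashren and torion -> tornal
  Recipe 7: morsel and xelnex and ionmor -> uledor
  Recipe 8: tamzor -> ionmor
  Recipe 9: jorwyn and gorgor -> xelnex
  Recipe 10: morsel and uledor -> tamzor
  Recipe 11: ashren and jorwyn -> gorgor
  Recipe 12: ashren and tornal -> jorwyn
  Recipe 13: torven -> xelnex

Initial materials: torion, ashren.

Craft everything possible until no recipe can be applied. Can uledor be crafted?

uledor would need morsel, xelnex, and ionmor (Recipe 7), but ionmor is never obtained.

No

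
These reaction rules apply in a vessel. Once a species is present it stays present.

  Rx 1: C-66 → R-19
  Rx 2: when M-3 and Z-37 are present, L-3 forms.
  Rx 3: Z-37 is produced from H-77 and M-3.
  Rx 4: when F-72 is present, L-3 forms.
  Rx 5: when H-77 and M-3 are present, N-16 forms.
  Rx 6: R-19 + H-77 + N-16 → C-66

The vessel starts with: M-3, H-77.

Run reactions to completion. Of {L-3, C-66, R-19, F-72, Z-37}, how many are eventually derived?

2

H-77 and M-3 present → Z-37 forms (Rx 3).
M-3 and Z-37 present → L-3 forms (Rx 2).
L-3: reached.
C-66 would need R-19, H-77, and N-16 (Rx 6), but R-19 never forms.
R-19 would need C-66 (Rx 1), but C-66 never forms.
No rule produces F-72, and it is not given.
Z-37: reached.
Reached: L-3 and Z-37 — 2 of the 5.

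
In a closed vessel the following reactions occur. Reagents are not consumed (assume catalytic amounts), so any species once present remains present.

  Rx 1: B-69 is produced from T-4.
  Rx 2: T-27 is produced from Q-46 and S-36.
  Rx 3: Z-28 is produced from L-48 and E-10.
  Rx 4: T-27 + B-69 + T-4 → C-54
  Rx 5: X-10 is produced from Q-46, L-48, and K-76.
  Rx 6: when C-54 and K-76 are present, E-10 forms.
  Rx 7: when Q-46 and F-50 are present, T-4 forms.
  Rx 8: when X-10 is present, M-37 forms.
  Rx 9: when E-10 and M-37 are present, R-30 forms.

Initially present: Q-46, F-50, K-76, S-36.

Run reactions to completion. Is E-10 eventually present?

Q-46 and F-50 present → T-4 forms (Rx 7).
Q-46 and S-36 present → T-27 forms (Rx 2).
T-4 present → B-69 forms (Rx 1).
T-27, B-69, and T-4 present → C-54 forms (Rx 4).
C-54 and K-76 present → E-10 forms (Rx 6).

Yes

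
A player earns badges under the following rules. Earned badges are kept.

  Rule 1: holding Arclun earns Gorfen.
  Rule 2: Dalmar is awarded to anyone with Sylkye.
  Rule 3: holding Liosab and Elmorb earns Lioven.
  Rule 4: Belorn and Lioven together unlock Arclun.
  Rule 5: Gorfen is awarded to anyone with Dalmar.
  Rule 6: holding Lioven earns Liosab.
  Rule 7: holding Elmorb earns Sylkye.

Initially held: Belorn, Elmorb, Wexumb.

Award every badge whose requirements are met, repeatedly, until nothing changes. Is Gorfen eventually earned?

Yes

With Elmorb, Sylkye is earned (Rule 7).
With Sylkye, Dalmar is earned (Rule 2).
With Dalmar, Gorfen is earned (Rule 5).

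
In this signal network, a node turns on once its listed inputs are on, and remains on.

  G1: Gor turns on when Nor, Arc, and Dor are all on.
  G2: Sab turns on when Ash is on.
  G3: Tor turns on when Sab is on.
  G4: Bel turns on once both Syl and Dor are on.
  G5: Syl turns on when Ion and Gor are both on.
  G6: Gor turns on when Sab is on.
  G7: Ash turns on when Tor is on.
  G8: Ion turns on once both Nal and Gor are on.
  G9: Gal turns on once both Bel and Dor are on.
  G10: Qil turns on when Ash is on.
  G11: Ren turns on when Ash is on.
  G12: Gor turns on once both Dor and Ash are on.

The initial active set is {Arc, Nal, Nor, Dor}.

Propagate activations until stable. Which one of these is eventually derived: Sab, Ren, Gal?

Gal

Nor, Arc, and Dor are on, so Gor turns on (G1).
G8: Nal and Gor on → Ion on.
Ion and Gor are on, so Syl turns on (G5).
G4: Syl and Dor on → Bel on.
Bel and Dor are on, so Gal turns on (G9).
Sab would need Ash (G2), but Ash never turns on. Ren would need Ash (G11), but Ash never turns on.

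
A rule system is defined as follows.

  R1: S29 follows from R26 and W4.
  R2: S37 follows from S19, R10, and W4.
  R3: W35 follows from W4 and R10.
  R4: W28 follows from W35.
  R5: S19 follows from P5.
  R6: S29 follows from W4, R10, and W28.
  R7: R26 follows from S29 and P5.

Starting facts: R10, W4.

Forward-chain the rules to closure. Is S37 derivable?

No

S37 would need S19, R10, and W4 (R2), but S19 is never established.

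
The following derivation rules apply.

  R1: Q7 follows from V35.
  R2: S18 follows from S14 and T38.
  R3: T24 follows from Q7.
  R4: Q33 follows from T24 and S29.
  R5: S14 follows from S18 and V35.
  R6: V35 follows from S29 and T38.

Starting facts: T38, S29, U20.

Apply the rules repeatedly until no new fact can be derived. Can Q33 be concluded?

Yes

S29 and T38 hold, so V35 follows (R6).
From V35, R1 gives Q7.
From Q7, R3 gives T24.
From T24 and S29, R4 gives Q33.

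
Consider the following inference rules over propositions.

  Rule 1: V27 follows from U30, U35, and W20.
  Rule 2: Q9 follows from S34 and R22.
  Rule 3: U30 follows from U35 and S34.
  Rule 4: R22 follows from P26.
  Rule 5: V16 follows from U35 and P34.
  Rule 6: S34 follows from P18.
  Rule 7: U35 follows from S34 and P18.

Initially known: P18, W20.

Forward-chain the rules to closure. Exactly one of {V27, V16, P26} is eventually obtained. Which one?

V27

P18 holds, so S34 follows (Rule 6).
From S34 and P18, Rule 7 gives U35.
U35 and S34 hold, so U30 follows (Rule 3).
U30, U35, and W20 hold, so V27 follows (Rule 1).
No rule produces P26, and it is not given. V16 would need U35 and P34 (Rule 5), but P34 is never established.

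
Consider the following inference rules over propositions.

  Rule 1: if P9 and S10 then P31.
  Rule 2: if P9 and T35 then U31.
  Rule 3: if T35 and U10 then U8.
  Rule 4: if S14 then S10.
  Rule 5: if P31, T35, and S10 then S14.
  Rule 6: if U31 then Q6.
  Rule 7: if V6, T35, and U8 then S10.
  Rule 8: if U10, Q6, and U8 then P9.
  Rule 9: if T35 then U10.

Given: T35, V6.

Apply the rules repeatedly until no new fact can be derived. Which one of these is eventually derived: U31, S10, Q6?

T35 holds, so U10 follows (Rule 9).
From T35 and U10, Rule 3 gives U8.
V6, T35, and U8 hold, so S10 follows (Rule 7).
Q6 would need U31 (Rule 6), but U31 is never established. U31 would need P9 and T35 (Rule 2), but P9 is never established.

S10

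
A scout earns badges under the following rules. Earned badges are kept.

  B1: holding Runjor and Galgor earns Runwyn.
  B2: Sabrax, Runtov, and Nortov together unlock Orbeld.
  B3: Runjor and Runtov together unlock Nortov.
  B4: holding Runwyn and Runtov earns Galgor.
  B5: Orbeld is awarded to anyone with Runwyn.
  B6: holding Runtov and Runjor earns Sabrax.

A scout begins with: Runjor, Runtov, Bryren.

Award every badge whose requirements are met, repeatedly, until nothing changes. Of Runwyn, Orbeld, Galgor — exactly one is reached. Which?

Orbeld

With Runjor and Runtov, Nortov is earned (B3).
With Runtov and Runjor, Sabrax is earned (B6).
With Sabrax, Runtov, and Nortov, Orbeld is earned (B2).
Galgor would need Runwyn and Runtov (B4), but Runwyn is never earned. Runwyn would need Runjor and Galgor (B1), but Galgor is never earned.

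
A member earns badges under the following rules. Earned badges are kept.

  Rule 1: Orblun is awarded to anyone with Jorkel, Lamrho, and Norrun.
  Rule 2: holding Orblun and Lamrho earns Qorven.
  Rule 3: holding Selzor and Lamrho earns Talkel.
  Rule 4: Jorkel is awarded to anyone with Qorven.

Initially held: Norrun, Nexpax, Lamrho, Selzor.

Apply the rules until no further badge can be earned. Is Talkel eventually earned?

With Selzor and Lamrho, Talkel is earned (Rule 3).

Yes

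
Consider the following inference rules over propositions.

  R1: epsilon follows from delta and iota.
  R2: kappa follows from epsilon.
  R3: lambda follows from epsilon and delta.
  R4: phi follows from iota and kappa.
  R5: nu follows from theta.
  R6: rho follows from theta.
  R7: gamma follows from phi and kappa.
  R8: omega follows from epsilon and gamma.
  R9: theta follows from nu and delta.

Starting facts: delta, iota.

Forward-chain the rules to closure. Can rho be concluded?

No

rho would need theta (R6), but theta is never established.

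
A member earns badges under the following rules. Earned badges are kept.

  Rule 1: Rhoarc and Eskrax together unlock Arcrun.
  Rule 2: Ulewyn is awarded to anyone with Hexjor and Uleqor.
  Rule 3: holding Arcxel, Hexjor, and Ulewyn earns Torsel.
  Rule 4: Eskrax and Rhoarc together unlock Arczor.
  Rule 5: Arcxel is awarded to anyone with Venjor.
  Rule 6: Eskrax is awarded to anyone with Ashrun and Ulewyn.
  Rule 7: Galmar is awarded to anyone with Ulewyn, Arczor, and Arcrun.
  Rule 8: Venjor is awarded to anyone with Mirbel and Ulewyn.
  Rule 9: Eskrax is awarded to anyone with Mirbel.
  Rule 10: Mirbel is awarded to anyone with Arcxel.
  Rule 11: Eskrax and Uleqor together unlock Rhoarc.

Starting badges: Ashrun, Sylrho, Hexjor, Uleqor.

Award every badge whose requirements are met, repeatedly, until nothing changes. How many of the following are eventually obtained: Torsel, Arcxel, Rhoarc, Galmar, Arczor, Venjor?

With Hexjor and Uleqor, Ulewyn is earned (Rule 2).
With Ashrun and Ulewyn, Eskrax is earned (Rule 6).
With Eskrax and Uleqor, Rhoarc is earned (Rule 11).
With Rhoarc and Eskrax, Arcrun is earned (Rule 1).
With Eskrax and Rhoarc, Arczor is earned (Rule 4).
With Ulewyn, Arczor, and Arcrun, Galmar is earned (Rule 7).
Torsel would need Arcxel, Hexjor, and Ulewyn (Rule 3), but Arcxel is never earned.
Arcxel would need Venjor (Rule 5), but Venjor is never earned.
Rhoarc: reached.
Galmar: reached.
Arczor: reached.
Venjor would need Mirbel and Ulewyn (Rule 8), but Mirbel is never earned.
Reached: Rhoarc, Galmar, and Arczor — 3 of the 6.

3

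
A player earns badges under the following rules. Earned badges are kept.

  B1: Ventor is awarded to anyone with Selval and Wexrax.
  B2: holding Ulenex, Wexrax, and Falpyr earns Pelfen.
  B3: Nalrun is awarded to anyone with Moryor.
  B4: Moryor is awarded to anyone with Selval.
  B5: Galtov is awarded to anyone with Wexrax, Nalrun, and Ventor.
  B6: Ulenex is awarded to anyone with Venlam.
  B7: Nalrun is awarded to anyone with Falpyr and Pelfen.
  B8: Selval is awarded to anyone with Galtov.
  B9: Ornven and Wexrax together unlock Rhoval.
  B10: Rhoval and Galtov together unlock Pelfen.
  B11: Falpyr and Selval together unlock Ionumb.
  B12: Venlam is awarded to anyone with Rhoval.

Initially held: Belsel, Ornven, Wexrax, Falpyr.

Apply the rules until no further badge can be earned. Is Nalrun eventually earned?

With Ornven and Wexrax, Rhoval is earned (B9).
With Rhoval, Venlam is earned (B12).
With Venlam, Ulenex is earned (B6).
With Ulenex, Wexrax, and Falpyr, Pelfen is earned (B2).
With Falpyr and Pelfen, Nalrun is earned (B7).

Yes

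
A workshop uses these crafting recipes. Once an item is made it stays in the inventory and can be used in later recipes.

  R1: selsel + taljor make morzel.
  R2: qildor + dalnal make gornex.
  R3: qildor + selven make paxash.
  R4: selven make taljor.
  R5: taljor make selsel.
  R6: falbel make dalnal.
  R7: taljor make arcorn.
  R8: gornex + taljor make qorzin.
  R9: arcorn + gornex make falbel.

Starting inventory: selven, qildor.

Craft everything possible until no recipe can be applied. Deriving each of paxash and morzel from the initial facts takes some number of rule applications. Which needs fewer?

paxash

paxash: qildor + selven → paxash (R3). [1 rule application]
morzel: selven → taljor (R4). taljor → selsel (R5). Using R1, selsel and taljor make morzel. [3 rule applications]
paxash needs fewer.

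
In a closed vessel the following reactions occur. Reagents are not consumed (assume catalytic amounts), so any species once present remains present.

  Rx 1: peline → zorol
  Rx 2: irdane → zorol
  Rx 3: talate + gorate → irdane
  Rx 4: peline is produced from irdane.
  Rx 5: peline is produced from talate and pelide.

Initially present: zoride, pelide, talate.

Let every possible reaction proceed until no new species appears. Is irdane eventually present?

No

irdane would need talate and gorate (Rx 3), but gorate never forms.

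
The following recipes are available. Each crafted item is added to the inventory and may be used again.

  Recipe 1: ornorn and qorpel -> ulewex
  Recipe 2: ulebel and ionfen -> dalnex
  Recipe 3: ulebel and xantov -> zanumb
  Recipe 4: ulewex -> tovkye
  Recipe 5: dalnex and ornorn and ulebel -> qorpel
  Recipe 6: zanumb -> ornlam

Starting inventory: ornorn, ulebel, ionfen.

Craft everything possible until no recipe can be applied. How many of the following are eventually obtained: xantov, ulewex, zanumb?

1

Using Recipe 2, ulebel and ionfen make dalnex.
dalnex and ornorn and ulebel -> qorpel (Recipe 5).
ornorn and qorpel -> ulewex (Recipe 1).
No rule produces xantov, and it is not given.
ulewex: reached.
zanumb would need ulebel and xantov (Recipe 3), but xantov is never obtained.
Reached: ulewex — 1 of the 3.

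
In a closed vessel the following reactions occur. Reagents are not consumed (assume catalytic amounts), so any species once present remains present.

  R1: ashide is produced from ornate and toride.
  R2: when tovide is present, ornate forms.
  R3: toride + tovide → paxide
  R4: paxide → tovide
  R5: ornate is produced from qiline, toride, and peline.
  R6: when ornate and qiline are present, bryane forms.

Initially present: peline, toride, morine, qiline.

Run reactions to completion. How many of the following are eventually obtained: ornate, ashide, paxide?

2

qiline, toride, and peline present → ornate forms (R5).
ornate and toride present → ashide forms (R1).
ornate: reached.
ashide: reached.
paxide would need toride and tovide (R3), but tovide never forms.
Reached: ornate and ashide — 2 of the 3.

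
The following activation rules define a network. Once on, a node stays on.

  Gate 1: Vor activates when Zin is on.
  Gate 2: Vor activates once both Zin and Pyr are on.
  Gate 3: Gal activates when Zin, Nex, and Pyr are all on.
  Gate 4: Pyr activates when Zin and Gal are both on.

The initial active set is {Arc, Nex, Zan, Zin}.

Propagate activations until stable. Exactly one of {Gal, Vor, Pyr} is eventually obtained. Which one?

Gate 1: Zin on → Vor on.
Pyr would need Zin and Gal (Gate 4), but Gal never turns on. Gal would need Zin, Nex, and Pyr (Gate 3), but Pyr never turns on.

Vor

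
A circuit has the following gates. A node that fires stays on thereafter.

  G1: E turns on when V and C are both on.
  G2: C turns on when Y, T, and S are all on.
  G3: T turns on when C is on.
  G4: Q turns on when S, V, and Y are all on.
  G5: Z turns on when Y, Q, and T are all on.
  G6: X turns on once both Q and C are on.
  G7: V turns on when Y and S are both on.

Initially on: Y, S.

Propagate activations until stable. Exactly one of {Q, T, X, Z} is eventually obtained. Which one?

Q

G7: Y and S on → V on.
S, V, and Y are on, so Q turns on (G4).
X would need Q and C (G6), but C never turns on. Z would need Y, Q, and T (G5), but T never turns on. T would need C (G3), but C never turns on.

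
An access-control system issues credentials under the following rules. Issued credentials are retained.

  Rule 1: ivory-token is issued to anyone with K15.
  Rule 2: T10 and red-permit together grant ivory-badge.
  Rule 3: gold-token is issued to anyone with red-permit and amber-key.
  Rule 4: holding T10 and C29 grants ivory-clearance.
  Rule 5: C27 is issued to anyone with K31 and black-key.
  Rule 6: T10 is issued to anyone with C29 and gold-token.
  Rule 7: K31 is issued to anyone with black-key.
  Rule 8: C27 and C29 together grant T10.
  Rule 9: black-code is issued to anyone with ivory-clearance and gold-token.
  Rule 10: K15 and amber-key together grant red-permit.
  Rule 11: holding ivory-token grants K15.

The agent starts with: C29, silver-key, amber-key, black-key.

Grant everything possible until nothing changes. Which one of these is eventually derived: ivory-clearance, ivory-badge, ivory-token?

ivory-clearance

Holding black-key grants K31 (Rule 7).
Holding K31 and black-key grants C27 (Rule 5).
Holding C27 and C29 grants T10 (Rule 8).
Holding T10 and C29 grants ivory-clearance (Rule 4).
ivory-badge would need T10 and red-permit (Rule 2), but red-permit is never granted. ivory-token would need K15 (Rule 1), but K15 is never granted.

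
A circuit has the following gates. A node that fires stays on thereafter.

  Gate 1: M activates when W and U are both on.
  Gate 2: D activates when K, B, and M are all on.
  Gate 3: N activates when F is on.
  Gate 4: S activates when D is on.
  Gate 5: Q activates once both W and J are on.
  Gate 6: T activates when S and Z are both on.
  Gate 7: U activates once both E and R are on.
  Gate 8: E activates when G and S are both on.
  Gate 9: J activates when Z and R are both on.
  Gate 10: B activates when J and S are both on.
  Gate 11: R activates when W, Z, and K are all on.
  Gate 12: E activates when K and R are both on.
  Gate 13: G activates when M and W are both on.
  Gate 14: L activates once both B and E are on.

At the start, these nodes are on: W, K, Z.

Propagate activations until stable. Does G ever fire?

W, Z, and K are on, so R activates (Gate 11).
Gate 12: K and R on → E on.
E and R are on, so U activates (Gate 7).
W and U are on, so M activates (Gate 1).
M and W are on, so G activates (Gate 13).

Yes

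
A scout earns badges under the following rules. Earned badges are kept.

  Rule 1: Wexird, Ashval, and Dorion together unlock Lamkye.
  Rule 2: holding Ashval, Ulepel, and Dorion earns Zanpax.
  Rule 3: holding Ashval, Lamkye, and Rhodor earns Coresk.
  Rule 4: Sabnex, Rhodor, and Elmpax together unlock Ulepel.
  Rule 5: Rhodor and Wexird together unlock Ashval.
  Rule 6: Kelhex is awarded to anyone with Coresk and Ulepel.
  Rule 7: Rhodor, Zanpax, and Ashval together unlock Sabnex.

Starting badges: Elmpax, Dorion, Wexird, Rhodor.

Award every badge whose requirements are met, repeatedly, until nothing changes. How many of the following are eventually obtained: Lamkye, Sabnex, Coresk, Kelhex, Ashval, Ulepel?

With Rhodor and Wexird, Ashval is earned (Rule 5).
With Wexird, Ashval, and Dorion, Lamkye is earned (Rule 1).
With Ashval, Lamkye, and Rhodor, Coresk is earned (Rule 3).
Lamkye: reached.
Sabnex would need Rhodor, Zanpax, and Ashval (Rule 7), but Zanpax is never earned.
Coresk: reached.
Kelhex would need Coresk and Ulepel (Rule 6), but Ulepel is never earned.
Ashval: reached.
Ulepel would need Sabnex, Rhodor, and Elmpax (Rule 4), but Sabnex is never earned.
Reached: Lamkye, Coresk, and Ashval — 3 of the 6.

3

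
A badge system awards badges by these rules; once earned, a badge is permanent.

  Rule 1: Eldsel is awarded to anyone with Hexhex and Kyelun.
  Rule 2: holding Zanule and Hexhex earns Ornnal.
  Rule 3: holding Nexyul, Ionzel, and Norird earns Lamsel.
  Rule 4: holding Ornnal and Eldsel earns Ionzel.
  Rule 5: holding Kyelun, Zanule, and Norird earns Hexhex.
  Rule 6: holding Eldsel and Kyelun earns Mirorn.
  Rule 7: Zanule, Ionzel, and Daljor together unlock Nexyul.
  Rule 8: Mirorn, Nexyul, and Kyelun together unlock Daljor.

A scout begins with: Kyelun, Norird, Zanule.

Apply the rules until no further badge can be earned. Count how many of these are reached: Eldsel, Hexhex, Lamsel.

2

With Kyelun, Zanule, and Norird, Hexhex is earned (Rule 5).
With Hexhex and Kyelun, Eldsel is earned (Rule 1).
Eldsel: reached.
Hexhex: reached.
Lamsel would need Nexyul, Ionzel, and Norird (Rule 3), but Nexyul is never earned.
Reached: Eldsel and Hexhex — 2 of the 3.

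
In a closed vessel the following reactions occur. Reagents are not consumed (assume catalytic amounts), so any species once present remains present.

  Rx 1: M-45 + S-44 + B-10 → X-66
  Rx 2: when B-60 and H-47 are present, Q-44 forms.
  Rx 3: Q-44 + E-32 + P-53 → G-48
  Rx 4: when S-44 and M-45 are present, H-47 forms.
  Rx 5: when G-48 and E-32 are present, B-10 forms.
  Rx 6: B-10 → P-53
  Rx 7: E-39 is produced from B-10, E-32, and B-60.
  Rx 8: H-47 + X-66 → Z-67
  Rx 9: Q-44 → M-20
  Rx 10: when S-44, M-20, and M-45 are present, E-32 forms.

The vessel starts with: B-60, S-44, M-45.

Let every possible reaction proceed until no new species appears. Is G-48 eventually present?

G-48 would need Q-44, E-32, and P-53 (Rx 3), but P-53 never forms.

No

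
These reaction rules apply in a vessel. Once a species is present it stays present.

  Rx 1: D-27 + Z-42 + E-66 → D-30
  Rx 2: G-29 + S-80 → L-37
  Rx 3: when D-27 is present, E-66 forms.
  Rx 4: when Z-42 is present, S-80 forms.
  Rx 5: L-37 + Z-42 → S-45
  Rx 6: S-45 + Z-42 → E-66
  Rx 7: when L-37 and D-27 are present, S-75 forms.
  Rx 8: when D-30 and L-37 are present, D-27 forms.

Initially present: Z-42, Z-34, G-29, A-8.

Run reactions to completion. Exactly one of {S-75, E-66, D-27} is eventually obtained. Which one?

E-66

Z-42 present → S-80 forms (Rx 4).
G-29 and S-80 present → L-37 forms (Rx 2).
L-37 and Z-42 present → S-45 forms (Rx 5).
S-45 and Z-42 present → E-66 forms (Rx 6).
D-27 would need D-30 and L-37 (Rx 8), but D-30 never forms. S-75 would need L-37 and D-27 (Rx 7), but D-27 never forms.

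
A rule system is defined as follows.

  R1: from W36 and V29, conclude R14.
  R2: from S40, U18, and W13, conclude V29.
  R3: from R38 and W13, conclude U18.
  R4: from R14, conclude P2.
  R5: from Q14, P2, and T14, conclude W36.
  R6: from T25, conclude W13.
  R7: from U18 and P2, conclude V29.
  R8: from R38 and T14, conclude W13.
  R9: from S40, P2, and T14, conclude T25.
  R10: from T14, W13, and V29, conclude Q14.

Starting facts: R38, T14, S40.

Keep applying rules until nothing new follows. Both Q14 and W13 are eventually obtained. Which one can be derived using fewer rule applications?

W13

W13: R38 and T14 hold, so W13 follows (R8). [1 rule application]
Q14: From R38 and T14, R8 gives W13. R38 and W13 hold, so U18 follows (R3). S40, U18, and W13 hold, so V29 follows (R2). T14, W13, and V29 hold, so Q14 follows (R10). [4 rule applications]
W13 needs fewer.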